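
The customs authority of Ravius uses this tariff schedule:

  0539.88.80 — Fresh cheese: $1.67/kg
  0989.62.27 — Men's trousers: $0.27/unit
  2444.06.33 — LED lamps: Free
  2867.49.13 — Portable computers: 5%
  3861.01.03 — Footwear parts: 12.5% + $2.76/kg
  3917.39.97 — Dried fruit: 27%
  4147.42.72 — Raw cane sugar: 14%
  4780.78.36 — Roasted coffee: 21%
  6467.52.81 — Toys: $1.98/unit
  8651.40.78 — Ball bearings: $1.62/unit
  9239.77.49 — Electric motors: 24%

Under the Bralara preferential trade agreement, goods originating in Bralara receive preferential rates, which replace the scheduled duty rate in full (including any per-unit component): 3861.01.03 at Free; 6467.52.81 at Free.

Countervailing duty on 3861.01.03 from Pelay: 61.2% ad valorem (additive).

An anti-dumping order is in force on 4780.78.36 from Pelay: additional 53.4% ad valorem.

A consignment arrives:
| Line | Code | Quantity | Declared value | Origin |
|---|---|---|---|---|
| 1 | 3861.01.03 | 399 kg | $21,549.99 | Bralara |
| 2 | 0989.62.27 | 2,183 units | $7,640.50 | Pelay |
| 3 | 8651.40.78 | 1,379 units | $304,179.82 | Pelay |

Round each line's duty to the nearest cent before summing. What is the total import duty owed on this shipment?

$2,823.39

Line 1 (3861.01.03, Bralara, 399 kg, $21,549.99):
Base rate for 3861.01.03 is 12.5% + $2.76/kg.
Origin Bralara qualifies under the Ravius–Bralara agreement and 3861.01.03 is covered: preferential rate Free applies instead.
The additional-duty order on 3861.01.03 targets Pelay, not Bralara; it does not apply.
Duty = $21,549.99 × 0% = $0.00.
Line 2 (0989.62.27, Pelay, 2,183 units, $7,640.50):
Base rate for 0989.62.27 is $0.27/unit.
Duty = 2,183 × $0.27 = $589.41.
Line 3 (8651.40.78, Pelay, 1,379 units, $304,179.82):
Base rate for 8651.40.78 is $1.62/unit.
Duty = 1,379 × $1.62 = $2,233.98.
Total = $0.00 + $589.41 + $2,233.98 = $2,823.39.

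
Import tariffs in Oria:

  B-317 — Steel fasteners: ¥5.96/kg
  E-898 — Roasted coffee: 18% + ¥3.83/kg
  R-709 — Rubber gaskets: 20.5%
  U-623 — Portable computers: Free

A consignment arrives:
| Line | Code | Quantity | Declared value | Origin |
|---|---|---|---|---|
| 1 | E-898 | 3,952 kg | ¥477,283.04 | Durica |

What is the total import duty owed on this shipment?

¥101,047.11

Line 1 (E-898, Durica, 3,952 kg, ¥477,283.04):
Base rate for E-898 is 18% + ¥3.83/kg.
Duty = ¥477,283.04 × 18% + 3,952 × ¥3.83 = ¥101,047.11.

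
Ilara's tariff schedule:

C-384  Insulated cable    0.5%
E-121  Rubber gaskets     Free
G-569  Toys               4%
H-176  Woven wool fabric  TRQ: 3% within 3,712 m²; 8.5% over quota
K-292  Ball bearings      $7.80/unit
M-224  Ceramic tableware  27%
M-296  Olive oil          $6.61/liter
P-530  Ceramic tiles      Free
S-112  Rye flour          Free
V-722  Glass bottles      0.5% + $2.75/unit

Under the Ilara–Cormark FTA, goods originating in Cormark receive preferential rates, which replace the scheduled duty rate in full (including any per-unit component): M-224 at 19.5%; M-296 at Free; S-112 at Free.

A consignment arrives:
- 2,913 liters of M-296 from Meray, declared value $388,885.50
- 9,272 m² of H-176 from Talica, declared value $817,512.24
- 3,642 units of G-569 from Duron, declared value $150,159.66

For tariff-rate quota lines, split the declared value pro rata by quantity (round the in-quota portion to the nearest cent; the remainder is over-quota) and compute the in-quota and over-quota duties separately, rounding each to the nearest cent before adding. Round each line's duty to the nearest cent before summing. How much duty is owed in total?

$76,749.07

Line 1 (M-296, Meray, 2,913 liters, $388,885.50):
Base rate for M-296 is $6.61/liter.
M-296 has an FTA preferential rate, but origin Meray is not Cormark; base rate stands.
Duty = 2,913 × $6.61 = $19,254.93.
Line 2 (H-176, Talica, 9,272 m², $817,512.24):
Code H-176 is under a tariff-rate quota (threshold 3,712 m²). In-quota: 3,712 m² at 3%; over-quota: 5,560 m² at 8.5%.
Pro-rata value split: in-quota = $817,512.24 × 3,712/9,272 = $327,287.04; over-quota = $817,512.24 − $327,287.04 = $490,225.20.
In-quota duty = $327,287.04 × 3% = $9,818.61. Over-quota duty = $490,225.20 × 8.5% = $41,669.14.
Line duty = $9,818.61 + $41,669.14 = $51,487.75.
Line 3 (G-569, Duron, 3,642 units, $150,159.66):
Base rate for G-569 is 4%.
Duty = $150,159.66 × 4% = $6,006.39.
Total = $19,254.93 + $51,487.75 + $6,006.39 = $76,749.07.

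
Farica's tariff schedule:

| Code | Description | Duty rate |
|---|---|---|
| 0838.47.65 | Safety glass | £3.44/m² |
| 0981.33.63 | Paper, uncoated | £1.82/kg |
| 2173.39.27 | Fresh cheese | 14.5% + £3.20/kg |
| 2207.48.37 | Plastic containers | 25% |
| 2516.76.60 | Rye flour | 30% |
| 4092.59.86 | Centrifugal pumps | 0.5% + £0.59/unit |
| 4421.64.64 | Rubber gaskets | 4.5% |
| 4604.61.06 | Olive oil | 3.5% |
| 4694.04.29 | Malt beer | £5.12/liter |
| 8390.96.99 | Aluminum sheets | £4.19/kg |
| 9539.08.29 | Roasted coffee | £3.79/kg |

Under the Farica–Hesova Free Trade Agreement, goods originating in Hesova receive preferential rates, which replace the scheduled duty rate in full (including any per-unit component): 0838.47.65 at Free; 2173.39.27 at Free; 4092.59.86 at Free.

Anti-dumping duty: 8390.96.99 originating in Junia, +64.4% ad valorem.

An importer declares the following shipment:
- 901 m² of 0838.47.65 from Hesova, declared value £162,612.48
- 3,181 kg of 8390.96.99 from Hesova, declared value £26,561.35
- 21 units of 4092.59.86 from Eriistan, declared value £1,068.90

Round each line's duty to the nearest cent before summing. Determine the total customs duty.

Line 1 (0838.47.65, Hesova, 901 m², £162,612.48):
Base rate for 0838.47.65 is £3.44/m².
Origin Hesova qualifies under the Farica–Hesova agreement and 0838.47.65 is covered: preferential rate Free applies instead.
Duty = £162,612.48 × 0% = £0.00.
Line 2 (8390.96.99, Hesova, 3,181 kg, £26,561.35):
Base rate for 8390.96.99 is £4.19/kg.
Origin Hesova is the FTA partner but 8390.96.99 is not on the preference list; base rate stands.
The additional-duty order on 8390.96.99 targets Junia, not Hesova; it does not apply.
Duty = 3,181 × £4.19 = £13,328.39.
Line 3 (4092.59.86, Eriistan, 21 units, £1,068.90):
Base rate for 4092.59.86 is 0.5% + £0.59/unit.
4092.59.86 has an FTA preferential rate, but origin Eriistan is not Hesova; base rate stands.
Duty = £1,068.90 × 0.5% + 21 × £0.59 = £17.73.
Total = £0.00 + £13,328.39 + £17.73 = £13,346.12.

£13,346.12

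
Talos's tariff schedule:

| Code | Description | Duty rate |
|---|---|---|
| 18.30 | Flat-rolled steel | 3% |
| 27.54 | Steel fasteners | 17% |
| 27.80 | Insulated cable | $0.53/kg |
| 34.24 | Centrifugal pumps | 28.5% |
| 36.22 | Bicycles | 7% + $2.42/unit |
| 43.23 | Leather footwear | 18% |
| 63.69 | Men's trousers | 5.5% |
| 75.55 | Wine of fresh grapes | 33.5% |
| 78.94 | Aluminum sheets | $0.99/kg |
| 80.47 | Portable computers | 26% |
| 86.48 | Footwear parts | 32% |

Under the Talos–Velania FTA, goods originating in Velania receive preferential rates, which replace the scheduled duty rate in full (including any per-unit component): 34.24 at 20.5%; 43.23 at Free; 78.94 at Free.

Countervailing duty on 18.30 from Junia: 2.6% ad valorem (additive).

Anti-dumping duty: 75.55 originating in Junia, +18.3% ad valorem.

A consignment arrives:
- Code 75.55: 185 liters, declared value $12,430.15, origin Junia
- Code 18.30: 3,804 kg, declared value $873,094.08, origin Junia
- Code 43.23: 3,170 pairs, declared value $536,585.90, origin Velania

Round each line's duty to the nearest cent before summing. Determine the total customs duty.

Line 1 (75.55, Junia, 185 liters, $12,430.15):
Base rate for 75.55 is 33.5%.
Additional duty on 75.55 from Junia: +18.3%. Applied ad valorem rate: 33.5% + 18.3% = 51.8%.
Duty = $12,430.15 × 51.8% = $6,438.82.
Line 2 (18.30, Junia, 3,804 kg, $873,094.08):
Base rate for 18.30 is 3%.
Additional duty on 18.30 from Junia: +2.6%. Applied ad valorem rate: 3% + 2.6% = 5.6%.
Duty = $873,094.08 × 5.6% = $48,893.27.
Line 3 (43.23, Velania, 3,170 pairs, $536,585.90):
Base rate for 43.23 is 18%.
Origin Velania qualifies under the Talos–Velania agreement and 43.23 is covered: preferential rate Free applies instead.
Duty = $536,585.90 × 0% = $0.00.
Total = $6,438.82 + $48,893.27 + $0.00 = $55,332.09.

$55,332.09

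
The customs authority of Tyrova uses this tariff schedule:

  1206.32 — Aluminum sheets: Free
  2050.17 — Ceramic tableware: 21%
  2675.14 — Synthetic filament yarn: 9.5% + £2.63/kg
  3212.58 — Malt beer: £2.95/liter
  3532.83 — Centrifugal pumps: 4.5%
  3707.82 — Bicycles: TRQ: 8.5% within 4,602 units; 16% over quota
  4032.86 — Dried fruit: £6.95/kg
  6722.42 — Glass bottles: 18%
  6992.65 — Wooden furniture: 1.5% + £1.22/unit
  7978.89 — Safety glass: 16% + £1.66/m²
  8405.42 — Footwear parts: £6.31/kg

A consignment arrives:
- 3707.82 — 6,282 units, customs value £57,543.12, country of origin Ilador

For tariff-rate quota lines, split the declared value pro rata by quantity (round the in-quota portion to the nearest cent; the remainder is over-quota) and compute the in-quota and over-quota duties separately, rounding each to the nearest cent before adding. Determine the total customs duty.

£6,045.33

Line 1 (3707.82, Ilador, 6,282 units, £57,543.12):
Code 3707.82 is under a tariff-rate quota (threshold 4,602 units). In-quota: 4,602 units at 8.5%; over-quota: 1,680 units at 16%.
Pro-rata value split: in-quota = £57,543.12 × 4,602/6,282 = £42,154.32; over-quota = £57,543.12 − £42,154.32 = £15,388.80.
In-quota duty = £42,154.32 × 8.5% = £3,583.12. Over-quota duty = £15,388.80 × 16% = £2,462.21.
Line duty = £3,583.12 + £2,462.21 = £6,045.33.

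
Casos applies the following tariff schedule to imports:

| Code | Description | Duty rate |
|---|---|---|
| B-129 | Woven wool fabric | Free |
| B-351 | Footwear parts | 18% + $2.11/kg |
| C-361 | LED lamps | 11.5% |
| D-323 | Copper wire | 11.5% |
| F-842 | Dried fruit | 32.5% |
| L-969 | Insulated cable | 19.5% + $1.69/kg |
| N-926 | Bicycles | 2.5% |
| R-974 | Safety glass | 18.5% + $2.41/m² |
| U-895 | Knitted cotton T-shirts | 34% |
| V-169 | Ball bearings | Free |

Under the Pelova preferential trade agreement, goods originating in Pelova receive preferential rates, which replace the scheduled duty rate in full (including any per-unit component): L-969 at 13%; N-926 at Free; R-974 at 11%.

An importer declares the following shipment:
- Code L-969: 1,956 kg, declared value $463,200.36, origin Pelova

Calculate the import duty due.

$60,216.05

Line 1 (L-969, Pelova, 1,956 kg, $463,200.36):
Base rate for L-969 is 19.5% + $1.69/kg.
Origin Pelova qualifies under the Casos–Pelova agreement and L-969 is covered: preferential rate 13% applies instead.
Duty = $463,200.36 × 13% = $60,216.05.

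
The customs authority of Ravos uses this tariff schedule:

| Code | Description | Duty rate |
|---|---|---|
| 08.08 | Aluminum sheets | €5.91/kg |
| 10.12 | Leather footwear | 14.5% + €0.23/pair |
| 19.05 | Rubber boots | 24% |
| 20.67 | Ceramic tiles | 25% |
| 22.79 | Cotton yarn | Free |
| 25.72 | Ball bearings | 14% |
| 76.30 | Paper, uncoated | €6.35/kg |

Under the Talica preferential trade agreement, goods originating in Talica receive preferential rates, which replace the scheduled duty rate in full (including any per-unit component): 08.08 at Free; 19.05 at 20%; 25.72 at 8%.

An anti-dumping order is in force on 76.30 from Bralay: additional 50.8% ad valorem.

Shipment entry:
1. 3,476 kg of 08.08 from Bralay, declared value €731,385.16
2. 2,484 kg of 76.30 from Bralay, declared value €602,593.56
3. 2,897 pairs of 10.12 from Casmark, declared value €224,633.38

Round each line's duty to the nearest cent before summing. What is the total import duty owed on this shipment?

€375,672.24

Line 1 (08.08, Bralay, 3,476 kg, €731,385.16):
Base rate for 08.08 is €5.91/kg.
08.08 has an FTA preferential rate, but origin Bralay is not Talica; base rate stands.
Duty = 3,476 × €5.91 = €20,543.16.
Line 2 (76.30, Bralay, 2,484 kg, €602,593.56):
Base rate for 76.30 is €6.35/kg.
Additional duty on 76.30 from Bralay: +50.8% ad valorem. Applied ad valorem rate = 50.8%.
Duty = €602,593.56 × 50.8% + 2,484 × €6.35 = €321,890.93.
Line 3 (10.12, Casmark, 2,897 pairs, €224,633.38):
Base rate for 10.12 is 14.5% + €0.23/pair.
Duty = €224,633.38 × 14.5% + 2,897 × €0.23 = €33,238.15.
Total = €20,543.16 + €321,890.93 + €33,238.15 = €375,672.24.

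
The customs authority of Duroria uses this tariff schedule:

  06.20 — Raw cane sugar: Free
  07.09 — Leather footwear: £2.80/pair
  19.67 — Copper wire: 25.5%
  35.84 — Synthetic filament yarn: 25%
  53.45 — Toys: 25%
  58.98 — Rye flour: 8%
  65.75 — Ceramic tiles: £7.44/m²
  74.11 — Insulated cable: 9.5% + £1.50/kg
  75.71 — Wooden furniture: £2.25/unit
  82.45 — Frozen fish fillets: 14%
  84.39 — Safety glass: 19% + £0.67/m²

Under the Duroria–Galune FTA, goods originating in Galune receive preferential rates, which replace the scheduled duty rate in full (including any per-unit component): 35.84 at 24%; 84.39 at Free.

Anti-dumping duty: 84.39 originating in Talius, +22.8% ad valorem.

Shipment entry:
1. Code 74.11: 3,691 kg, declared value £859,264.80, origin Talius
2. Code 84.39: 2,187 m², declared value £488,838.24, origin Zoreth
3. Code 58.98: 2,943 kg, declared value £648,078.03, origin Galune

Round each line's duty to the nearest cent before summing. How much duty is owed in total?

£233,357.46

Line 1 (74.11, Talius, 3,691 kg, £859,264.80):
Base rate for 74.11 is 9.5% + £1.50/kg.
Duty = £859,264.80 × 9.5% + 3,691 × £1.50 = £87,166.66.
Line 2 (84.39, Zoreth, 2,187 m², £488,838.24):
Base rate for 84.39 is 19% + £0.67/m².
84.39 has an FTA preferential rate, but origin Zoreth is not Galune; base rate stands.
The additional-duty order on 84.39 targets Talius, not Zoreth; it does not apply.
Duty = £488,838.24 × 19% + 2,187 × £0.67 = £94,344.56.
Line 3 (58.98, Galune, 2,943 kg, £648,078.03):
Base rate for 58.98 is 8%.
Origin Galune is the FTA partner but 58.98 is not on the preference list; base rate stands.
Duty = £648,078.03 × 8% = £51,846.24.
Total = £87,166.66 + £94,344.56 + £51,846.24 = £233,357.46.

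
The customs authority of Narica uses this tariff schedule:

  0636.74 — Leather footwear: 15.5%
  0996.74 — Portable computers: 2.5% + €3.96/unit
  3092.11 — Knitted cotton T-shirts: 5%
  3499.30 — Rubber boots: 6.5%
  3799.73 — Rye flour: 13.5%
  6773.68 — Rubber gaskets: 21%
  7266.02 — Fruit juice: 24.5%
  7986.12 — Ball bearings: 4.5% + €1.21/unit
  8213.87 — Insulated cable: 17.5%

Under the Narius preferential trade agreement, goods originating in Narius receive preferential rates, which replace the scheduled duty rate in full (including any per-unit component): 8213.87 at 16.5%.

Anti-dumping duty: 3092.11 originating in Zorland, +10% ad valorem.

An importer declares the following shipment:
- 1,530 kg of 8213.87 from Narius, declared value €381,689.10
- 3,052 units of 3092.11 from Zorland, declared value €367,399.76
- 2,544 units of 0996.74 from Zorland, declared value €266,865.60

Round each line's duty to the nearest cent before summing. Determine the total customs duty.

Line 1 (8213.87, Narius, 1,530 kg, €381,689.10):
Base rate for 8213.87 is 17.5%.
Origin Narius qualifies under the Narica–Narius agreement and 8213.87 is covered: preferential rate 16.5% applies instead.
Duty = €381,689.10 × 16.5% = €62,978.70.
Line 2 (3092.11, Zorland, 3,052 units, €367,399.76):
Base rate for 3092.11 is 5%.
Additional duty on 3092.11 from Zorland: +10%. Applied ad valorem rate: 5% + 10% = 15%.
Duty = €367,399.76 × 15% = €55,109.96.
Line 3 (0996.74, Zorland, 2,544 units, €266,865.60):
Base rate for 0996.74 is 2.5% + €3.96/unit.
Duty = €266,865.60 × 2.5% + 2,544 × €3.96 = €16,745.88.
Total = €62,978.70 + €55,109.96 + €16,745.88 = €134,834.54.

€134,834.54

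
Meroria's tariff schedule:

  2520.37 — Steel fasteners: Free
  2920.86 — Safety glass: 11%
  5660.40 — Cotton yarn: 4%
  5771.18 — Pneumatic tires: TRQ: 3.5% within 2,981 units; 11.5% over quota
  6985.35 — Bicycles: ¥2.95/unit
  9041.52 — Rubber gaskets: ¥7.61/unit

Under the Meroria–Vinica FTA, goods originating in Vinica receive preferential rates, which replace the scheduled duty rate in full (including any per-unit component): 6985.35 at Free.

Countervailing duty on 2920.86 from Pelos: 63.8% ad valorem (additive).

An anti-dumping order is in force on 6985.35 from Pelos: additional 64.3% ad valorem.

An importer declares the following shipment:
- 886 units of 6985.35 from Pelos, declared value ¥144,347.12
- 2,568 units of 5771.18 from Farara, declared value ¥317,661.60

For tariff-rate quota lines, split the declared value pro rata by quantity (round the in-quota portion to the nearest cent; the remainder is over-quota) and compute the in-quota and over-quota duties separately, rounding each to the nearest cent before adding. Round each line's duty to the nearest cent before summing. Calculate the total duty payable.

Line 1 (6985.35, Pelos, 886 units, ¥144,347.12):
Base rate for 6985.35 is ¥2.95/unit.
6985.35 has an FTA preferential rate, but origin Pelos is not Vinica; base rate stands.
Additional duty on 6985.35 from Pelos: +64.3% ad valorem. Applied ad valorem rate = 64.3%.
Duty = ¥144,347.12 × 64.3% + 886 × ¥2.95 = ¥95,428.90.
Line 2 (5771.18, Farara, 2,568 units, ¥317,661.60):
Code 5771.18 is under a tariff-rate quota (threshold 2,981 units). Quantity 2,568 units is within the quota, so the in-quota rate 3.5% applies to the full value.
Duty = ¥317,661.60 × 3.5% = ¥11,118.16.
Total = ¥95,428.90 + ¥11,118.16 = ¥106,547.06.

¥106,547.06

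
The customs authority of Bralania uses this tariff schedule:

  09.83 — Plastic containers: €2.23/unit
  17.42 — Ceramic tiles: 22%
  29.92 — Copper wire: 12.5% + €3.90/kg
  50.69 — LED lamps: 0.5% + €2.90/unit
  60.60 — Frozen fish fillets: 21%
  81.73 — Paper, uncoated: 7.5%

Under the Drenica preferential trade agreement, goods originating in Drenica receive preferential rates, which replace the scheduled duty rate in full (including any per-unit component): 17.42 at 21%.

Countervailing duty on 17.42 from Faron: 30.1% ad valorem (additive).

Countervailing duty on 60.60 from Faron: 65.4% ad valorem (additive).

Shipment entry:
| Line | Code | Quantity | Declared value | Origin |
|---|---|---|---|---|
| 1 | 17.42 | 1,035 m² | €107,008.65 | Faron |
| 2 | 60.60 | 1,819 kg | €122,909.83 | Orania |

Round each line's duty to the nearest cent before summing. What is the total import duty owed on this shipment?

€81,562.57

Line 1 (17.42, Faron, 1,035 m², €107,008.65):
Base rate for 17.42 is 22%.
17.42 has an FTA preferential rate, but origin Faron is not Drenica; base rate stands.
Additional duty on 17.42 from Faron: +30.1%. Applied ad valorem rate: 22% + 30.1% = 52.1%.
Duty = €107,008.65 × 52.1% = €55,751.51.
Line 2 (60.60, Orania, 1,819 kg, €122,909.83):
Base rate for 60.60 is 21%.
The additional-duty order on 60.60 targets Faron, not Orania; it does not apply.
Duty = €122,909.83 × 21% = €25,811.06.
Total = €55,751.51 + €25,811.06 = €81,562.57.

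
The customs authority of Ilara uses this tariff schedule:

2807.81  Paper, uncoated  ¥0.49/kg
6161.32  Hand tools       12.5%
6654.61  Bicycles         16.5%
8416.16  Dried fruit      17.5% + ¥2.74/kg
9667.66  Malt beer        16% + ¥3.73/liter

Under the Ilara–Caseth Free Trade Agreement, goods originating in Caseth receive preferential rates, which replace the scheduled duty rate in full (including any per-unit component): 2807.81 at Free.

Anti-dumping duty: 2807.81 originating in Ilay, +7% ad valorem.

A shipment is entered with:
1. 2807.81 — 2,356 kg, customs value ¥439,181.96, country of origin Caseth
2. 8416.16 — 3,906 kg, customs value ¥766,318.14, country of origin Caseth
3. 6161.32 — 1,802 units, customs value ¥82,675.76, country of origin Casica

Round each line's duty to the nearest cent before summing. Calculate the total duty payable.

¥155,142.58

Line 1 (2807.81, Caseth, 2,356 kg, ¥439,181.96):
Base rate for 2807.81 is ¥0.49/kg.
Origin Caseth qualifies under the Ilara–Caseth agreement and 2807.81 is covered: preferential rate Free applies instead.
The additional-duty order on 2807.81 targets Ilay, not Caseth; it does not apply.
Duty = ¥439,181.96 × 0% = ¥0.00.
Line 2 (8416.16, Caseth, 3,906 kg, ¥766,318.14):
Base rate for 8416.16 is 17.5% + ¥2.74/kg.
Origin Caseth is the FTA partner but 8416.16 is not on the preference list; base rate stands.
Duty = ¥766,318.14 × 17.5% + 3,906 × ¥2.74 = ¥144,808.11.
Line 3 (6161.32, Casica, 1,802 units, ¥82,675.76):
Base rate for 6161.32 is 12.5%.
Duty = ¥82,675.76 × 12.5% = ¥10,334.47.
Total = ¥0.00 + ¥144,808.11 + ¥10,334.47 = ¥155,142.58.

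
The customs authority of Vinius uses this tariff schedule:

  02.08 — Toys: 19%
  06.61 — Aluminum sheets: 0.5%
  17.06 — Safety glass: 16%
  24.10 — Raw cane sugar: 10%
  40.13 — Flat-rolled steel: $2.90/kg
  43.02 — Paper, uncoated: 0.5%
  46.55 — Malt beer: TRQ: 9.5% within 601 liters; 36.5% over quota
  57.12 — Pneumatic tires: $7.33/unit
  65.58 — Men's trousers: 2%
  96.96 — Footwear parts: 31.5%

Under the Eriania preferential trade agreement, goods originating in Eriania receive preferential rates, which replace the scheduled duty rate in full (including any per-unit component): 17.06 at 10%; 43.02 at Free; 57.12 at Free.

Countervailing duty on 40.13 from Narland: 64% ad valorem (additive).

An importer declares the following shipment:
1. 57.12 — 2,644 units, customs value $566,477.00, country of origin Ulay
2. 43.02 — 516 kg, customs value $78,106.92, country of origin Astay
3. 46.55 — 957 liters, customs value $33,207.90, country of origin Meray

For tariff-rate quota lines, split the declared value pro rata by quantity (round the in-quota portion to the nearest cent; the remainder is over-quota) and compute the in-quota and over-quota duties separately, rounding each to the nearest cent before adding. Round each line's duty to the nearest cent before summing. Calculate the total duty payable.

Line 1 (57.12, Ulay, 2,644 units, $566,477.00):
Base rate for 57.12 is $7.33/unit.
57.12 has an FTA preferential rate, but origin Ulay is not Eriania; base rate stands.
Duty = 2,644 × $7.33 = $19,380.52.
Line 2 (43.02, Astay, 516 kg, $78,106.92):
Base rate for 43.02 is 0.5%.
43.02 has an FTA preferential rate, but origin Astay is not Eriania; base rate stands.
Duty = $78,106.92 × 0.5% = $390.53.
Line 3 (46.55, Meray, 957 liters, $33,207.90):
Code 46.55 is under a tariff-rate quota (threshold 601 liters). In-quota: 601 liters at 9.5%; over-quota: 356 liters at 36.5%.
Pro-rata value split: in-quota = $33,207.90 × 601/957 = $20,854.70; over-quota = $33,207.90 − $20,854.70 = $12,353.20.
In-quota duty = $20,854.70 × 9.5% = $1,981.20. Over-quota duty = $12,353.20 × 36.5% = $4,508.92.
Line duty = $1,981.20 + $4,508.92 = $6,490.12.
Total = $19,380.52 + $390.53 + $6,490.12 = $26,261.17.

$26,261.17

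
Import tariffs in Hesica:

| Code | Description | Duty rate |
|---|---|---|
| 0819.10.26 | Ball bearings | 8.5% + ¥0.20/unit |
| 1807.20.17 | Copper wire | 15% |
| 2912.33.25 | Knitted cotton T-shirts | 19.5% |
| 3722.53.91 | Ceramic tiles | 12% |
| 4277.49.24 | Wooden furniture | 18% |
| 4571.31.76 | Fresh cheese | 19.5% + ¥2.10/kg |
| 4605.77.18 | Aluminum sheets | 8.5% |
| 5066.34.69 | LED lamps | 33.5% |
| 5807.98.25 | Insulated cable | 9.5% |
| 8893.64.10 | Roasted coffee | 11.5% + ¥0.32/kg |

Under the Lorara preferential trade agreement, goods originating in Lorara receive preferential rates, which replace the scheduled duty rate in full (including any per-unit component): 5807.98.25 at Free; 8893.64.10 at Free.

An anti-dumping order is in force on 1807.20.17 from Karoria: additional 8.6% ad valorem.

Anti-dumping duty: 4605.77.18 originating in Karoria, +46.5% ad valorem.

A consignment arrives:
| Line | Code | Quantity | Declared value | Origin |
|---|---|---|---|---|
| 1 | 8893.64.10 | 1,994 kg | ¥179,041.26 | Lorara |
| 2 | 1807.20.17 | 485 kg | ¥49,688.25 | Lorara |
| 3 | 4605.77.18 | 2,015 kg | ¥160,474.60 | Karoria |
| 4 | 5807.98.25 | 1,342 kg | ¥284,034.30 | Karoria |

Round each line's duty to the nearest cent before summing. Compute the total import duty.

Line 1 (8893.64.10, Lorara, 1,994 kg, ¥179,041.26):
Base rate for 8893.64.10 is 11.5% + ¥0.32/kg.
Origin Lorara qualifies under the Hesica–Lorara agreement and 8893.64.10 is covered: preferential rate Free applies instead.
Duty = ¥179,041.26 × 0% = ¥0.00.
Line 2 (1807.20.17, Lorara, 485 kg, ¥49,688.25):
Base rate for 1807.20.17 is 15%.
Origin Lorara is the FTA partner but 1807.20.17 is not on the preference list; base rate stands.
The additional-duty order on 1807.20.17 targets Karoria, not Lorara; it does not apply.
Duty = ¥49,688.25 × 15% = ¥7,453.24.
Line 3 (4605.77.18, Karoria, 2,015 kg, ¥160,474.60):
Base rate for 4605.77.18 is 8.5%.
Additional duty on 4605.77.18 from Karoria: +46.5%. Applied ad valorem rate: 8.5% + 46.5% = 55%.
Duty = ¥160,474.60 × 55% = ¥88,261.03.
Line 4 (5807.98.25, Karoria, 1,342 kg, ¥284,034.30):
Base rate for 5807.98.25 is 9.5%.
5807.98.25 has an FTA preferential rate, but origin Karoria is not Lorara; base rate stands.
Duty = ¥284,034.30 × 9.5% = ¥26,983.26.
Total = ¥0.00 + ¥7,453.24 + ¥88,261.03 + ¥26,983.26 = ¥122,697.53.

¥122,697.53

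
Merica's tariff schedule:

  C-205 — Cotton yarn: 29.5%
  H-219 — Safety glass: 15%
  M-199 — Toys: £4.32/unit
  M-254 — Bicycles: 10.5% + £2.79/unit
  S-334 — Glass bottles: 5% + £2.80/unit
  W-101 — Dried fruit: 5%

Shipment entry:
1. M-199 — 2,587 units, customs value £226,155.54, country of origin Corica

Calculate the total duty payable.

Line 1 (M-199, Corica, 2,587 units, £226,155.54):
Base rate for M-199 is £4.32/unit.
Duty = 2,587 × £4.32 = £11,175.84.

£11,175.84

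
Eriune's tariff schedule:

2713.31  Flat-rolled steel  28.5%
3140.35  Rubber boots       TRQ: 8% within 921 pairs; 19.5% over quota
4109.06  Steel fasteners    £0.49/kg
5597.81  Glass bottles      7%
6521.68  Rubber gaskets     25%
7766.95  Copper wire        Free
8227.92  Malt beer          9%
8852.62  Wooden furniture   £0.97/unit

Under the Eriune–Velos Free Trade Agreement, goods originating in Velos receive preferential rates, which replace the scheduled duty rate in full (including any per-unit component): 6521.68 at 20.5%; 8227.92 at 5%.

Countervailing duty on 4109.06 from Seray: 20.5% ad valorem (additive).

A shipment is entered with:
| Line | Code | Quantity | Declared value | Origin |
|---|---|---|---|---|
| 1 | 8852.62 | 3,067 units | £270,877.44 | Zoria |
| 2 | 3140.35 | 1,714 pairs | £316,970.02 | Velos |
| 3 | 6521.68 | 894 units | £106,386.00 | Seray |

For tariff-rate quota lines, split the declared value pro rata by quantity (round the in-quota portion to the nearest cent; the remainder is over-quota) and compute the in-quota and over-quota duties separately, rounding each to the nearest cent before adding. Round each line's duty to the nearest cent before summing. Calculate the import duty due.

£71,793.78

Line 1 (8852.62, Zoria, 3,067 units, £270,877.44):
Base rate for 8852.62 is £0.97/unit.
Duty = 3,067 × £0.97 = £2,974.99.
Line 2 (3140.35, Velos, 1,714 pairs, £316,970.02):
Code 3140.35 is under a tariff-rate quota (threshold 921 pairs). In-quota: 921 pairs at 8%; over-quota: 793 pairs at 19.5%.
Pro-rata value split: in-quota = £316,970.02 × 921/1,714 = £170,320.53; over-quota = £316,970.02 − £170,320.53 = £146,649.49.
In-quota duty = £170,320.53 × 8% = £13,625.64. Over-quota duty = £146,649.49 × 19.5% = £28,596.65.
Line duty = £13,625.64 + £28,596.65 = £42,222.29.
Line 3 (6521.68, Seray, 894 units, £106,386.00):
Base rate for 6521.68 is 25%.
6521.68 has an FTA preferential rate, but origin Seray is not Velos; base rate stands.
Duty = £106,386.00 × 25% = £26,596.50.
Total = £2,974.99 + £42,222.29 + £26,596.50 = £71,793.78.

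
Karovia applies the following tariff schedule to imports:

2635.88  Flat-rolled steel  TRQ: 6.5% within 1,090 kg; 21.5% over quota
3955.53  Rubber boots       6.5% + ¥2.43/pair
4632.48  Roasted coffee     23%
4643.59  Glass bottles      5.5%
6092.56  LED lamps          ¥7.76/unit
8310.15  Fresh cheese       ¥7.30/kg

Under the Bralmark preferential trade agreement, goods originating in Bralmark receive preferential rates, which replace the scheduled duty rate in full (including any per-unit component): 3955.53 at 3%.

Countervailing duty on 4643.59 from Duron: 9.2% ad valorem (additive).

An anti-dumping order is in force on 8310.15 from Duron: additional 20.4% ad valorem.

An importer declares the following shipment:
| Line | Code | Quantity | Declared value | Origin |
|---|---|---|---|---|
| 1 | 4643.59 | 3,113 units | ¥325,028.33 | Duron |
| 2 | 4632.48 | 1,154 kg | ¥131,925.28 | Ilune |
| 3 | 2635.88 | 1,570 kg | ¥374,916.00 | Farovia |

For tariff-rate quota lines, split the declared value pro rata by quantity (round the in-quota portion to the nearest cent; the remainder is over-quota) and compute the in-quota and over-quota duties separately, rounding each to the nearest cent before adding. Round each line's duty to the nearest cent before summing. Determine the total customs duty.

Line 1 (4643.59, Duron, 3,113 units, ¥325,028.33):
Base rate for 4643.59 is 5.5%.
Additional duty on 4643.59 from Duron: +9.2%. Applied ad valorem rate: 5.5% + 9.2% = 14.7%.
Duty = ¥325,028.33 × 14.7% = ¥47,779.16.
Line 2 (4632.48, Ilune, 1,154 kg, ¥131,925.28):
Base rate for 4632.48 is 23%.
Duty = ¥131,925.28 × 23% = ¥30,342.81.
Line 3 (2635.88, Farovia, 1,570 kg, ¥374,916.00):
Code 2635.88 is under a tariff-rate quota (threshold 1,090 kg). In-quota: 1,090 kg at 6.5%; over-quota: 480 kg at 21.5%.
Pro-rata value split: in-quota = ¥374,916.00 × 1,090/1,570 = ¥260,292.00; over-quota = ¥374,916.00 − ¥260,292.00 = ¥114,624.00.
In-quota duty = ¥260,292.00 × 6.5% = ¥16,918.98. Over-quota duty = ¥114,624.00 × 21.5% = ¥24,644.16.
Line duty = ¥16,918.98 + ¥24,644.16 = ¥41,563.14.
Total = ¥47,779.16 + ¥30,342.81 + ¥41,563.14 = ¥119,685.11.

¥119,685.11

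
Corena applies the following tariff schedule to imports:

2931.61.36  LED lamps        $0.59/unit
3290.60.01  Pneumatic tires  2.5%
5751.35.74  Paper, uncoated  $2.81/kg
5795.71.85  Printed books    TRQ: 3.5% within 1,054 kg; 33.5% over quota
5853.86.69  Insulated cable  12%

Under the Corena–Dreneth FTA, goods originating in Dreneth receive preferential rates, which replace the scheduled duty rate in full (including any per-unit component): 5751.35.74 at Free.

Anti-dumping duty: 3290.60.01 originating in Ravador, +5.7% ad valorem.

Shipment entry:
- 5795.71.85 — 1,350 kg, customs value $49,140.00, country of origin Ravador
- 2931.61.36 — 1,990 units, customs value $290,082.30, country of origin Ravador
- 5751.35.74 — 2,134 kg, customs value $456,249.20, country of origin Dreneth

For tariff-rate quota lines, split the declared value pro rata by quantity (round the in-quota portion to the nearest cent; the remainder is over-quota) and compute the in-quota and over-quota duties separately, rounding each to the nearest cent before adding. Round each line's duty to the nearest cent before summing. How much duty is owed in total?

$6,126.32

Line 1 (5795.71.85, Ravador, 1,350 kg, $49,140.00):
Code 5795.71.85 is under a tariff-rate quota (threshold 1,054 kg). In-quota: 1,054 kg at 3.5%; over-quota: 296 kg at 33.5%.
Pro-rata value split: in-quota = $49,140.00 × 1,054/1,350 = $38,365.60; over-quota = $49,140.00 − $38,365.60 = $10,774.40.
In-quota duty = $38,365.60 × 3.5% = $1,342.80. Over-quota duty = $10,774.40 × 33.5% = $3,609.42.
Line duty = $1,342.80 + $3,609.42 = $4,952.22.
Line 2 (2931.61.36, Ravador, 1,990 units, $290,082.30):
Base rate for 2931.61.36 is $0.59/unit.
Duty = 1,990 × $0.59 = $1,174.10.
Line 3 (5751.35.74, Dreneth, 2,134 kg, $456,249.20):
Base rate for 5751.35.74 is $2.81/kg.
Origin Dreneth qualifies under the Corena–Dreneth agreement and 5751.35.74 is covered: preferential rate Free applies instead.
Duty = $456,249.20 × 0% = $0.00.
Total = $4,952.22 + $1,174.10 + $0.00 = $6,126.32.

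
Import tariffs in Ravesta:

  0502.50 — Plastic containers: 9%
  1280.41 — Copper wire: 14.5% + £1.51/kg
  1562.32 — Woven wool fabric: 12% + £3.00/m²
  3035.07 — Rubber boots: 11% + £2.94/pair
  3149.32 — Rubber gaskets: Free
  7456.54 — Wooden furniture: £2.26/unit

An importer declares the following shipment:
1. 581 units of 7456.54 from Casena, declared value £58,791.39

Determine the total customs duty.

Line 1 (7456.54, Casena, 581 units, £58,791.39):
Base rate for 7456.54 is £2.26/unit.
Duty = 581 × £2.26 = £1,313.06.

£1,313.06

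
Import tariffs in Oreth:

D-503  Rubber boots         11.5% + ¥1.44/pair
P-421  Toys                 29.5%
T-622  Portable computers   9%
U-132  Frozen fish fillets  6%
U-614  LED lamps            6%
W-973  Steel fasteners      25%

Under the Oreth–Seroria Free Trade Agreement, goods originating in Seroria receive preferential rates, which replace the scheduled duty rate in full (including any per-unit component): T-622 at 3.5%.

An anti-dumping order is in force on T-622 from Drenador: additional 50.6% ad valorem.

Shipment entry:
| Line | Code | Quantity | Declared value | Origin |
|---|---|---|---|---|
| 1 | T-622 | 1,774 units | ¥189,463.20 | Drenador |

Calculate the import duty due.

Line 1 (T-622, Drenador, 1,774 units, ¥189,463.20):
Base rate for T-622 is 9%.
T-622 has an FTA preferential rate, but origin Drenador is not Seroria; base rate stands.
Additional duty on T-622 from Drenador: +50.6%. Applied ad valorem rate: 9% + 50.6% = 59.6%.
Duty = ¥189,463.20 × 59.6% = ¥112,920.07.

¥112,920.07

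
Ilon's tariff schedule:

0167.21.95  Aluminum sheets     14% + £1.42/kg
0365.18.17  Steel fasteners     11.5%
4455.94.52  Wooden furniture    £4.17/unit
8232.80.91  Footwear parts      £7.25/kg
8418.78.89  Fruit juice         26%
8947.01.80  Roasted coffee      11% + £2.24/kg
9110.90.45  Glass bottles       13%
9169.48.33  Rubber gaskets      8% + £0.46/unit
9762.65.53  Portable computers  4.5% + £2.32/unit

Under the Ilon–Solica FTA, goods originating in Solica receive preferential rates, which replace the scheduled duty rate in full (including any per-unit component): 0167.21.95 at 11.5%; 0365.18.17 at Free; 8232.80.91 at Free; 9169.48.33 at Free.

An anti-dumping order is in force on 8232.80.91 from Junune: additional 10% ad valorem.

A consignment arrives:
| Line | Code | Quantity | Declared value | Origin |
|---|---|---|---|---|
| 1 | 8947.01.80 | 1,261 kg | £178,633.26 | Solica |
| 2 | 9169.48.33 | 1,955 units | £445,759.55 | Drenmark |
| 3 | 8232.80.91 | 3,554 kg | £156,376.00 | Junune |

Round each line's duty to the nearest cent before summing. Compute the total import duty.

£100,438.46

Line 1 (8947.01.80, Solica, 1,261 kg, £178,633.26):
Base rate for 8947.01.80 is 11% + £2.24/kg.
Origin Solica is the FTA partner but 8947.01.80 is not on the preference list; base rate stands.
Duty = £178,633.26 × 11% + 1,261 × £2.24 = £22,474.30.
Line 2 (9169.48.33, Drenmark, 1,955 units, £445,759.55):
Base rate for 9169.48.33 is 8% + £0.46/unit.
9169.48.33 has an FTA preferential rate, but origin Drenmark is not Solica; base rate stands.
Duty = £445,759.55 × 8% + 1,955 × £0.46 = £36,560.06.
Line 3 (8232.80.91, Junune, 3,554 kg, £156,376.00):
Base rate for 8232.80.91 is £7.25/kg.
8232.80.91 has an FTA preferential rate, but origin Junune is not Solica; base rate stands.
Additional duty on 8232.80.91 from Junune: +10% ad valorem. Applied ad valorem rate = 10%.
Duty = £156,376.00 × 10% + 3,554 × £7.25 = £41,404.10.
Total = £22,474.30 + £36,560.06 + £41,404.10 = £100,438.46.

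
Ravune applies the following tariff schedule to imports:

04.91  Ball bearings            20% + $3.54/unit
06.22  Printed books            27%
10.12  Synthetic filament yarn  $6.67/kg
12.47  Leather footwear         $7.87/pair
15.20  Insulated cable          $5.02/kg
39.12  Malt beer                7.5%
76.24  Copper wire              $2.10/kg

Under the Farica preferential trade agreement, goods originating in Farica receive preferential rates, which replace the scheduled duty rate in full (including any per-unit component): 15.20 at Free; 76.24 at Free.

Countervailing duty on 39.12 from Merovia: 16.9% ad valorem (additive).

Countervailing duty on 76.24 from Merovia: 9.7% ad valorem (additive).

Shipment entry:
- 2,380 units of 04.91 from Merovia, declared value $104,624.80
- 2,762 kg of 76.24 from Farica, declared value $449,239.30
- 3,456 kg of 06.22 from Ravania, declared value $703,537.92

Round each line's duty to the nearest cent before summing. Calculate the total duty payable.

Line 1 (04.91, Merovia, 2,380 units, $104,624.80):
Base rate for 04.91 is 20% + $3.54/unit.
Duty = $104,624.80 × 20% + 2,380 × $3.54 = $29,350.16.
Line 2 (76.24, Farica, 2,762 kg, $449,239.30):
Base rate for 76.24 is $2.10/kg.
Origin Farica qualifies under the Ravune–Farica agreement and 76.24 is covered: preferential rate Free applies instead.
The additional-duty order on 76.24 targets Merovia, not Farica; it does not apply.
Duty = $449,239.30 × 0% = $0.00.
Line 3 (06.22, Ravania, 3,456 kg, $703,537.92):
Base rate for 06.22 is 27%.
Duty = $703,537.92 × 27% = $189,955.24.
Total = $29,350.16 + $0.00 + $189,955.24 = $219,305.40.

$219,305.40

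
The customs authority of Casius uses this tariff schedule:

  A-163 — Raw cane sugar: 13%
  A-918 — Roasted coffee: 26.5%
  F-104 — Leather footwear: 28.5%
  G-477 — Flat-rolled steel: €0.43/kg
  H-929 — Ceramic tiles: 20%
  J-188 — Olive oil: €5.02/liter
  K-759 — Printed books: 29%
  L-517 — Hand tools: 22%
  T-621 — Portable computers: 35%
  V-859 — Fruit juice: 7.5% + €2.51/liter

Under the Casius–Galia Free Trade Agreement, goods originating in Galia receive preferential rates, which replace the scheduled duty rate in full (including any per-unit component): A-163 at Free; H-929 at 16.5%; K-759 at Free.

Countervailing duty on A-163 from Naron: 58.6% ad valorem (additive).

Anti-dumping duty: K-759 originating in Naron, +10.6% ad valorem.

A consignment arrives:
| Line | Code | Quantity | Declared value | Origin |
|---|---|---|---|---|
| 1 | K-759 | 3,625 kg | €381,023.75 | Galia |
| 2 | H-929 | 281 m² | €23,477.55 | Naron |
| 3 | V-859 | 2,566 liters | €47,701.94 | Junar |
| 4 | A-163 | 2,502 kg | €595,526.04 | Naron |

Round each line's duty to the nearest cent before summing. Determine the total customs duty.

Line 1 (K-759, Galia, 3,625 kg, €381,023.75):
Base rate for K-759 is 29%.
Origin Galia qualifies under the Casius–Galia agreement and K-759 is covered: preferential rate Free applies instead.
The additional-duty order on K-759 targets Naron, not Galia; it does not apply.
Duty = €381,023.75 × 0% = €0.00.
Line 2 (H-929, Naron, 281 m², €23,477.55):
Base rate for H-929 is 20%.
H-929 has an FTA preferential rate, but origin Naron is not Galia; base rate stands.
Duty = €23,477.55 × 20% = €4,695.51.
Line 3 (V-859, Junar, 2,566 liters, €47,701.94):
Base rate for V-859 is 7.5% + €2.51/liter.
Duty = €47,701.94 × 7.5% + 2,566 × €2.51 = €10,018.31.
Line 4 (A-163, Naron, 2,502 kg, €595,526.04):
Base rate for A-163 is 13%.
A-163 has an FTA preferential rate, but origin Naron is not Galia; base rate stands.
Additional duty on A-163 from Naron: +58.6%. Applied ad valorem rate: 13% + 58.6% = 71.6%.
Duty = €595,526.04 × 71.6% = €426,396.64.
Total = €0.00 + €4,695.51 + €10,018.31 + €426,396.64 = €441,110.46.

€441,110.46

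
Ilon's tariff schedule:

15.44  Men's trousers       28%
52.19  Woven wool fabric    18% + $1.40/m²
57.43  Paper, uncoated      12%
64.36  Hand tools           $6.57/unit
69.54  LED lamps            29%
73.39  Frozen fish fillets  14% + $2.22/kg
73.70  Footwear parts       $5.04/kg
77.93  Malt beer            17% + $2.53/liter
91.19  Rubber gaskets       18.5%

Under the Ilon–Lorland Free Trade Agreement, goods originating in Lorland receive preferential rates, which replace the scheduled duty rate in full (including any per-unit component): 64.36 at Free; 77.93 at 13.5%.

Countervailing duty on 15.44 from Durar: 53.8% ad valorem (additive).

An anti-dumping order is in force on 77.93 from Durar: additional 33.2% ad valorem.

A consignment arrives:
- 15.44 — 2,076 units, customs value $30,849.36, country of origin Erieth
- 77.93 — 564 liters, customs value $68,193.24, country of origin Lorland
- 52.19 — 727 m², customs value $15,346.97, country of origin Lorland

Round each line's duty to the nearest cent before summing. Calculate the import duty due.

Line 1 (15.44, Erieth, 2,076 units, $30,849.36):
Base rate for 15.44 is 28%.
The additional-duty order on 15.44 targets Durar, not Erieth; it does not apply.
Duty = $30,849.36 × 28% = $8,637.82.
Line 2 (77.93, Lorland, 564 liters, $68,193.24):
Base rate for 77.93 is 17% + $2.53/liter.
Origin Lorland qualifies under the Ilon–Lorland agreement and 77.93 is covered: preferential rate 13.5% applies instead.
The additional-duty order on 77.93 targets Durar, not Lorland; it does not apply.
Duty = $68,193.24 × 13.5% = $9,206.09.
Line 3 (52.19, Lorland, 727 m², $15,346.97):
Base rate for 52.19 is 18% + $1.40/m².
Origin Lorland is the FTA partner but 52.19 is not on the preference list; base rate stands.
Duty = $15,346.97 × 18% + 727 × $1.40 = $3,780.25.
Total = $8,637.82 + $9,206.09 + $3,780.25 = $21,624.16.

$21,624.16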